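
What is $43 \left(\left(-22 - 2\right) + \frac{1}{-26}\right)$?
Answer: $- \frac{26875}{26} \approx -1033.7$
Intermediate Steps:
$43 \left(\left(-22 - 2\right) + \frac{1}{-26}\right) = 43 \left(\left(-22 - 2\right) - \frac{1}{26}\right) = 43 \left(-24 - \frac{1}{26}\right) = 43 \left(- \frac{625}{26}\right) = - \frac{26875}{26}$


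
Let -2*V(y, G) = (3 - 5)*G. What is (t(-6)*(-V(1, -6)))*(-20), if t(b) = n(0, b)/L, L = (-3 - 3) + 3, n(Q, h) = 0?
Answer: 0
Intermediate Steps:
V(y, G) = G (V(y, G) = -(3 - 5)*G/2 = -(-1)*G = G)
L = -3 (L = -6 + 3 = -3)
t(b) = 0 (t(b) = 0/(-3) = 0*(-⅓) = 0)
(t(-6)*(-V(1, -6)))*(-20) = (0*(-1*(-6)))*(-20) = (0*6)*(-20) = 0*(-20) = 0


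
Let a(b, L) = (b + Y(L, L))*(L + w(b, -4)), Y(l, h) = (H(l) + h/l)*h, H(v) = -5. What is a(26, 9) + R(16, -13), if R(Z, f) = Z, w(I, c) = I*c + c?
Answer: 1006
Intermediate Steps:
Y(l, h) = h*(-5 + h/l) (Y(l, h) = (-5 + h/l)*h = h*(-5 + h/l))
w(I, c) = c + I*c
a(b, L) = (b - 4*L)*(-4 + L - 4*b) (a(b, L) = (b + L*(L - 5*L)/L)*(L - 4*(1 + b)) = (b + L*(-4*L)/L)*(L + (-4 - 4*b)) = (b - 4*L)*(-4 + L - 4*b))
a(26, 9) + R(16, -13) = (-4*26 - 4*9**2 - 4*26**2 + 16*9 + 17*9*26) + 16 = (-104 - 4*81 - 4*676 + 144 + 3978) + 16 = (-104 - 324 - 2704 + 144 + 3978) + 16 = 990 + 16 = 1006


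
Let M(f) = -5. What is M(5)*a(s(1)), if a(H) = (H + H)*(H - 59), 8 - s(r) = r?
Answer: 3640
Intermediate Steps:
s(r) = 8 - r
a(H) = 2*H*(-59 + H) (a(H) = (2*H)*(-59 + H) = 2*H*(-59 + H))
M(5)*a(s(1)) = -10*(8 - 1*1)*(-59 + (8 - 1*1)) = -10*(8 - 1)*(-59 + (8 - 1)) = -10*7*(-59 + 7) = -10*7*(-52) = -5*(-728) = 3640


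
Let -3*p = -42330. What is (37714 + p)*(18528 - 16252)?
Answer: 117951424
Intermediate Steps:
p = 14110 (p = -⅓*(-42330) = 14110)
(37714 + p)*(18528 - 16252) = (37714 + 14110)*(18528 - 16252) = 51824*2276 = 117951424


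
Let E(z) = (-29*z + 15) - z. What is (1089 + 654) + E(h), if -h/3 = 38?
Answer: 5178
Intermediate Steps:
h = -114 (h = -3*38 = -114)
E(z) = 15 - 30*z (E(z) = (15 - 29*z) - z = 15 - 30*z)
(1089 + 654) + E(h) = (1089 + 654) + (15 - 30*(-114)) = 1743 + (15 + 3420) = 1743 + 3435 = 5178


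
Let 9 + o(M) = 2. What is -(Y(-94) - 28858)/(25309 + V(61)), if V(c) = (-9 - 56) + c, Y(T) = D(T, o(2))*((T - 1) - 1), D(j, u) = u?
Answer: 28186/25305 ≈ 1.1139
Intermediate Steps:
o(M) = -7 (o(M) = -9 + 2 = -7)
Y(T) = 14 - 7*T (Y(T) = -7*((T - 1) - 1) = -7*((-1 + T) - 1) = -7*(-2 + T) = 14 - 7*T)
V(c) = -65 + c
-(Y(-94) - 28858)/(25309 + V(61)) = -((14 - 7*(-94)) - 28858)/(25309 + (-65 + 61)) = -((14 + 658) - 28858)/(25309 - 4) = -(672 - 28858)/25305 = -(-28186)/25305 = -1*(-28186/25305) = 28186/25305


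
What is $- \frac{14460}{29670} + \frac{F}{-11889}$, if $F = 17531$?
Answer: $- \frac{23068657}{11758221} \approx -1.9619$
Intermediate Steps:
$- \frac{14460}{29670} + \frac{F}{-11889} = - \frac{14460}{29670} + \frac{17531}{-11889} = \left(-14460\right) \frac{1}{29670} + 17531 \left(- \frac{1}{11889}\right) = - \frac{482}{989} - \frac{17531}{11889} = - \frac{23068657}{11758221}$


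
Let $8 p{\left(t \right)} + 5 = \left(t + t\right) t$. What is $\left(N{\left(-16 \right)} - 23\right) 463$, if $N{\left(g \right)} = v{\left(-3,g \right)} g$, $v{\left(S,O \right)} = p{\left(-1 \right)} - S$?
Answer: $-30095$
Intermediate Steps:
$p{\left(t \right)} = - \frac{5}{8} + \frac{t^{2}}{4}$ ($p{\left(t \right)} = - \frac{5}{8} + \frac{\left(t + t\right) t}{8} = - \frac{5}{8} + \frac{2 t t}{8} = - \frac{5}{8} + \frac{2 t^{2}}{8} = - \frac{5}{8} + \frac{t^{2}}{4}$)
$v{\left(S,O \right)} = - \frac{3}{8} - S$ ($v{\left(S,O \right)} = \left(- \frac{5}{8} + \frac{\left(-1\right)^{2}}{4}\right) - S = \left(- \frac{5}{8} + \frac{1}{4} \cdot 1\right) - S = \left(- \frac{5}{8} + \frac{1}{4}\right) - S = - \frac{3}{8} - S$)
$N{\left(g \right)} = \frac{21 g}{8}$ ($N{\left(g \right)} = \left(- \frac{3}{8} - -3\right) g = \left(- \frac{3}{8} + 3\right) g = \frac{21 g}{8}$)
$\left(N{\left(-16 \right)} - 23\right) 463 = \left(\frac{21}{8} \left(-16\right) - 23\right) 463 = \left(-42 - 23\right) 463 = \left(-65\right) 463 = -30095$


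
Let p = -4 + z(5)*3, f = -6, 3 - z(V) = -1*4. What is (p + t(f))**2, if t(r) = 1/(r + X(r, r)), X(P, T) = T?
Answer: 41209/144 ≈ 286.17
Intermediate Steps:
z(V) = 7 (z(V) = 3 - (-1)*4 = 3 - 1*(-4) = 3 + 4 = 7)
t(r) = 1/(2*r) (t(r) = 1/(r + r) = 1/(2*r))
p = 17 (p = -4 + 7*3 = -4 + 21 = 17)
(p + t(f))**2 = (17 + (1/2)/(-6))**2 = (17 + (1/2)*(-1/6))**2 = (17 - 1/12)**2 = (203/12)**2 = 41209/144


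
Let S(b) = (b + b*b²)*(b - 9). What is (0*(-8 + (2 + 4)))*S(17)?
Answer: 0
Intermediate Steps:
S(b) = (-9 + b)*(b + b³) (S(b) = (b + b³)*(-9 + b) = (-9 + b)*(b + b³))
(0*(-8 + (2 + 4)))*S(17) = (0*(-8 + (2 + 4)))*(17*(-9 + 17 + 17³ - 9*17²)) = (0*(-8 + 6))*(17*(-9 + 17 + 4913 - 9*289)) = (0*(-2))*(17*(-9 + 17 + 4913 - 2601)) = 0*(17*2320) = 0*39440 = 0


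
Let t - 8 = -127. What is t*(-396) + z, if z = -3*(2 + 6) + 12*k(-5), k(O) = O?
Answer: 47040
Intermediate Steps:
t = -119 (t = 8 - 127 = -119)
z = -84 (z = -3*(2 + 6) + 12*(-5) = -3*8 - 60 = -24 - 60 = -84)
t*(-396) + z = -119*(-396) - 84 = 47124 - 84 = 47040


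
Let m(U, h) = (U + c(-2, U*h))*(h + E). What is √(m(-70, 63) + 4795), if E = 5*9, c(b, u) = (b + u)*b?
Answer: √950227 ≈ 974.80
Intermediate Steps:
c(b, u) = b*(b + u)
E = 45
m(U, h) = (45 + h)*(4 + U - 2*U*h) (m(U, h) = (U - 2*(-2 + U*h))*(h + 45) = (U + (4 - 2*U*h))*(45 + h) = (4 + U - 2*U*h)*(45 + h) = (45 + h)*(4 + U - 2*U*h))
√(m(-70, 63) + 4795) = √((180 + 45*(-70) - 89*(-70)*63 + 2*63*(2 - 1*(-70)*63)) + 4795) = √((180 - 3150 + 392490 + 2*63*(2 + 4410)) + 4795) = √((180 - 3150 + 392490 + 2*63*4412) + 4795) = √((180 - 3150 + 392490 + 555912) + 4795) = √(945432 + 4795) = √950227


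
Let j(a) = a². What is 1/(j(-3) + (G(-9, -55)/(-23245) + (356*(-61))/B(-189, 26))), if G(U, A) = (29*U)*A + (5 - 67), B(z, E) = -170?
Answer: 395165/53792346 ≈ 0.0073461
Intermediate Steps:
G(U, A) = -62 + 29*A*U (G(U, A) = 29*A*U - 62 = -62 + 29*A*U)
1/(j(-3) + (G(-9, -55)/(-23245) + (356*(-61))/B(-189, 26))) = 1/((-3)² + ((-62 + 29*(-55)*(-9))/(-23245) + (356*(-61))/(-170))) = 1/(9 + ((-62 + 14355)*(-1/23245) - 21716*(-1/170))) = 1/(9 + (14293*(-1/23245) + 10858/85)) = 1/(9 + (-14293/23245 + 10858/85)) = 1/(9 + 50235861/395165) = 1/(53792346/395165) = 395165/53792346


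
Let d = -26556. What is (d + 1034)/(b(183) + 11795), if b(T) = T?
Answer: -12761/5989 ≈ -2.1307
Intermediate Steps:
(d + 1034)/(b(183) + 11795) = (-26556 + 1034)/(183 + 11795) = -25522/11978 = -25522*1/11978 = -12761/5989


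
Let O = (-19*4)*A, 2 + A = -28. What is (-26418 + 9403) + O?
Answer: -14735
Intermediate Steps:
A = -30 (A = -2 - 28 = -30)
O = 2280 (O = -19*4*(-30) = -76*(-30) = 2280)
(-26418 + 9403) + O = (-26418 + 9403) + 2280 = -17015 + 2280 = -14735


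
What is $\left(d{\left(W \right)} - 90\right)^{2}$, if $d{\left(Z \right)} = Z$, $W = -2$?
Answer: $8464$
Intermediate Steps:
$\left(d{\left(W \right)} - 90\right)^{2} = \left(-2 - 90\right)^{2} = \left(-92\right)^{2} = 8464$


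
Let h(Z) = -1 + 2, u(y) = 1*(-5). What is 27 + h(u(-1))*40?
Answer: 67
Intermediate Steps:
u(y) = -5
h(Z) = 1
27 + h(u(-1))*40 = 27 + 1*40 = 27 + 40 = 67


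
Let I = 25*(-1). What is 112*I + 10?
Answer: -2790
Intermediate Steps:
I = -25
112*I + 10 = 112*(-25) + 10 = -2800 + 10 = -2790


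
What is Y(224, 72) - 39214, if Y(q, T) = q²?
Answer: 10962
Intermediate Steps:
Y(224, 72) - 39214 = 224² - 39214 = 50176 - 39214 = 10962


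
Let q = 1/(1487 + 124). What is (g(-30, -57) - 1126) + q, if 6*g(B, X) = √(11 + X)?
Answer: -1813985/1611 + I*√46/6 ≈ -1126.0 + 1.1304*I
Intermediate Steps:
g(B, X) = √(11 + X)/6
q = 1/1611 ≈ 0.00062073
(g(-30, -57) - 1126) + q = (√(11 - 57)/6 - 1126) + 1/1611 = (√(-46)/6 - 1126) + 1/1611 = ((I*√46)/6 - 1126) + 1/1611 = (I*√46/6 - 1126) + 1/1611 = (-1126 + I*√46/6) + 1/1611 = -1813985/1611 + I*√46/6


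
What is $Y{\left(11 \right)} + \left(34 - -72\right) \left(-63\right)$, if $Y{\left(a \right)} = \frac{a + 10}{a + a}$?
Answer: $- \frac{146895}{22} \approx -6677.0$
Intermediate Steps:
$Y{\left(a \right)} = \frac{10 + a}{2 a}$
$Y{\left(11 \right)} + \left(34 - -72\right) \left(-63\right) = \frac{10 + 11}{2 \cdot 11} + \left(34 - -72\right) \left(-63\right) = \frac{1}{2} \cdot \frac{1}{11} \cdot 21 + \left(34 + 72\right) \left(-63\right) = \frac{21}{22} + 106 \left(-63\right) = \frac{21}{22} - 6678 = - \frac{146895}{22}$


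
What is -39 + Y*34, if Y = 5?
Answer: 131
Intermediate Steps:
-39 + Y*34 = -39 + 5*34 = -39 + 170 = 131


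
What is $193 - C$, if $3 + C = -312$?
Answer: $508$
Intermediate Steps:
$C = -315$ ($C = -3 - 312 = -315$)
$193 - C = 193 - -315 = 193 + 315 = 508$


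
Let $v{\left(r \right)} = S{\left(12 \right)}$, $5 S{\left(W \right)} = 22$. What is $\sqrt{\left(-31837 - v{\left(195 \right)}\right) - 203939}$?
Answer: $\frac{i \sqrt{5894510}}{5} \approx 485.57 i$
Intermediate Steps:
$S{\left(W \right)} = \frac{22}{5}$ ($S{\left(W \right)} = \frac{1}{5} \cdot 22 = \frac{22}{5}$)
$v{\left(r \right)} = \frac{22}{5}$
$\sqrt{\left(-31837 - v{\left(195 \right)}\right) - 203939} = \sqrt{\left(-31837 - \frac{22}{5}\right) - 203939} = \sqrt{- \frac{159207}{5} - 203939} = \sqrt{- \frac{1178902}{5}} = \frac{i \sqrt{5894510}}{5}$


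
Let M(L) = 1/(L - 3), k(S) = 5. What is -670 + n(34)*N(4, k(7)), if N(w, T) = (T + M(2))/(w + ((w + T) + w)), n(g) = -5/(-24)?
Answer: -68335/102 ≈ -669.95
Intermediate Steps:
n(g) = 5/24 (n(g) = -5*(-1/24) = 5/24)
M(L) = 1/(-3 + L)
N(w, T) = (-1 + T)/(T + 3*w) (N(w, T) = (T + 1/(-3 + 2))/(w + ((w + T) + w)) = (T + 1/(-1))/(w + ((T + w) + w)) = (T - 1)/(w + (T + 2*w)) = (-1 + T)/(T + 3*w))
-670 + n(34)*N(4, k(7)) = -670 + 5*((-1 + 5)/(5 + 3*4))/24 = -670 + 5*(4/(5 + 12))/24 = -670 + 5*(4/17)/24 = -670 + 5*((1/17)*4)/24 = -670 + (5/24)*(4/17) = -670 + 5/102 = -68335/102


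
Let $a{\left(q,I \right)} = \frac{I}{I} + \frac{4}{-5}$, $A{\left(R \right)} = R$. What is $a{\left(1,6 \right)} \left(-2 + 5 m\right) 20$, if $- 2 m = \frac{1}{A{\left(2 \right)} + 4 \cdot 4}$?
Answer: $- \frac{77}{9} \approx -8.5556$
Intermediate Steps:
$m = - \frac{1}{36}$ ($m = - \frac{1}{2 \left(2 + 4 \cdot 4\right)} = - \frac{1}{2 \left(2 + 16\right)} = - \frac{1}{2 \cdot 18} = \left(- \frac{1}{2}\right) \frac{1}{18} = - \frac{1}{36} \approx -0.027778$)
$a{\left(q,I \right)} = \frac{1}{5}$ ($a{\left(q,I \right)} = 1 + 4 \left(- \frac{1}{5}\right) = 1 - \frac{4}{5} = \frac{1}{5}$)
$a{\left(1,6 \right)} \left(-2 + 5 m\right) 20 = \frac{-2 + 5 \left(- \frac{1}{36}\right)}{5} \cdot 20 = \frac{-2 - \frac{5}{36}}{5} \cdot 20 = \frac{1}{5} \left(- \frac{77}{36}\right) 20 = \left(- \frac{77}{180}\right) 20 = - \frac{77}{9}$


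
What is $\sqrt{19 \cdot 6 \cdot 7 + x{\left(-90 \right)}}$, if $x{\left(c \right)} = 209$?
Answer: $\sqrt{1007} \approx 31.733$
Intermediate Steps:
$\sqrt{19 \cdot 6 \cdot 7 + x{\left(-90 \right)}} = \sqrt{19 \cdot 6 \cdot 7 + 209} = \sqrt{114 \cdot 7 + 209} = \sqrt{798 + 209} = \sqrt{1007}$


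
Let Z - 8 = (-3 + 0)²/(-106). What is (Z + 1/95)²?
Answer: 6369795721/101404900 ≈ 62.815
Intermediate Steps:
Z = 839/106 (Z = 8 + (-3 + 0)²/(-106) = 8 + (-3)²*(-1/106) = 8 + 9*(-1/106) = 8 - 9/106 = 839/106 ≈ 7.9151)
(Z + 1/95)² = (839/106 + 1/95)² = (79811/10070)² = 6369795721/101404900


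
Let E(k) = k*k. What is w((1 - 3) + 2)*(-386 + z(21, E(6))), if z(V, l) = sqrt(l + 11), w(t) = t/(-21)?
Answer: 0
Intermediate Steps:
E(k) = k**2
w(t) = -t/21 (w(t) = t*(-1/21) = -t/21)
z(V, l) = sqrt(11 + l)
w((1 - 3) + 2)*(-386 + z(21, E(6))) = (-((1 - 3) + 2)/21)*(-386 + sqrt(11 + 6**2)) = (-(-2 + 2)/21)*(-386 + sqrt(11 + 36)) = (-1/21*0)*(-386 + sqrt(47)) = 0*(-386 + sqrt(47)) = 0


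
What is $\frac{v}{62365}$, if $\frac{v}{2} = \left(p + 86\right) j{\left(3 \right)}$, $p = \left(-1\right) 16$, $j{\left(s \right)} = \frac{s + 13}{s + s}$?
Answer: $\frac{224}{37419} \approx 0.0059863$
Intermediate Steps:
$j{\left(s \right)} = \frac{13 + s}{2 s}$
$p = -16$
$v = \frac{1120}{3}$ ($v = 2 \left(-16 + 86\right) \frac{13 + 3}{2 \cdot 3} = 2 \cdot 70 \cdot \frac{1}{2} \cdot \frac{1}{3} \cdot 16 = 2 \cdot 70 \cdot \frac{8}{3} = 2 \cdot \frac{560}{3} = \frac{1120}{3} \approx 373.33$)
$\frac{v}{62365} = \frac{1120}{3 \cdot 62365} = \frac{1120}{3} \cdot \frac{1}{62365} = \frac{224}{37419}$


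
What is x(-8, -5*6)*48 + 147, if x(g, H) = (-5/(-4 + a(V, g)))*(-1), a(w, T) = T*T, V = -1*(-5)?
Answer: 151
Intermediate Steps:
V = 5
a(w, T) = T**2
x(g, H) = 5/(-4 + g**2) (x(g, H) = (-5/(-4 + g**2))*(-1) = -5/(-4 + g**2)*(-1) = 5/(-4 + g**2))
x(-8, -5*6)*48 + 147 = (5/(-4 + (-8)**2))*48 + 147 = (5/(-4 + 64))*48 + 147 = (5/60)*48 + 147 = (5*(1/60))*48 + 147 = (1/12)*48 + 147 = 4 + 147 = 151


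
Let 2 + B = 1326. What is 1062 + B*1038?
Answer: 1375374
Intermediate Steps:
B = 1324 (B = -2 + 1326 = 1324)
1062 + B*1038 = 1062 + 1324*1038 = 1062 + 1374312 = 1375374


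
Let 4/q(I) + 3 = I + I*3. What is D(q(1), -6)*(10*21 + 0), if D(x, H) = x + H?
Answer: -420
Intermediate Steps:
q(I) = 4/(-3 + 4*I) (q(I) = 4/(-3 + (I + I*3)) = 4/(-3 + (I + 3*I)) = 4/(-3 + 4*I))
D(x, H) = H + x
D(q(1), -6)*(10*21 + 0) = (-6 + 4/(-3 + 4*1))*(10*21 + 0) = (-6 + 4/(-3 + 4))*(210 + 0) = (-6 + 4/1)*210 = (-6 + 4*1)*210 = (-6 + 4)*210 = -2*210 = -420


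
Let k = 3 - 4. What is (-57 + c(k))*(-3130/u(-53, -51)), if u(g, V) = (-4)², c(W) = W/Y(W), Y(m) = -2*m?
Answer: 179975/16 ≈ 11248.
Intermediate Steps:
k = -1
c(W) = -½ (c(W) = W/((-2*W)) = W*(-1/(2*W)) = -½)
u(g, V) = 16
(-57 + c(k))*(-3130/u(-53, -51)) = (-57 - ½)*(-3130/16) = -(-179975)/16 = -115/2*(-1565/8) = 179975/16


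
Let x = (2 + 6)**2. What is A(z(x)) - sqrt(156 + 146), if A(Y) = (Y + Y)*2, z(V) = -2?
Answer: -8 - sqrt(302) ≈ -25.378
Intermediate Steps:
x = 64 (x = 8**2 = 64)
A(Y) = 4*Y (A(Y) = (2*Y)*2 = 4*Y)
A(z(x)) - sqrt(156 + 146) = 4*(-2) - sqrt(156 + 146) = -8 - sqrt(302)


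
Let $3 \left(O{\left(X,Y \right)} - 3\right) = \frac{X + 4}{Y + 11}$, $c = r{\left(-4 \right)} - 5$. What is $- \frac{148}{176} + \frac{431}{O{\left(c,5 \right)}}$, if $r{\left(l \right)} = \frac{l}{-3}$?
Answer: $\frac{2714795}{19052} \approx 142.49$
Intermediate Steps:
$r{\left(l \right)} = - \frac{l}{3}$ ($r{\left(l \right)} = l \left(- \frac{1}{3}\right) = - \frac{l}{3}$)
$c = - \frac{11}{3}$ ($c = \left(- \frac{1}{3}\right) \left(-4\right) - 5 = \frac{4}{3} - 5 = - \frac{11}{3} \approx -3.6667$)
$O{\left(X,Y \right)} = 3 + \frac{4 + X}{3 \left(11 + Y\right)}$ ($O{\left(X,Y \right)} = 3 + \frac{\left(X + 4\right) \frac{1}{Y + 11}}{3} = 3 + \frac{\left(4 + X\right) \frac{1}{11 + Y}}{3} = 3 + \frac{\frac{1}{11 + Y} \left(4 + X\right)}{3} = 3 + \frac{4 + X}{3 \left(11 + Y\right)}$)
$- \frac{148}{176} + \frac{431}{O{\left(c,5 \right)}} = - \frac{148}{176} + \frac{431}{\frac{1}{3} \frac{1}{11 + 5} \left(103 - \frac{11}{3} + 9 \cdot 5\right)} = \left(-148\right) \frac{1}{176} + \frac{431}{\frac{1}{3} \cdot \frac{1}{16} \left(103 - \frac{11}{3} + 45\right)} = - \frac{37}{44} + \frac{431}{\frac{1}{3} \cdot \frac{1}{16} \cdot \frac{433}{3}} = - \frac{37}{44} + \frac{431}{\frac{433}{144}} = - \frac{37}{44} + 431 \cdot \frac{144}{433} = - \frac{37}{44} + \frac{62064}{433} = \frac{2714795}{19052}$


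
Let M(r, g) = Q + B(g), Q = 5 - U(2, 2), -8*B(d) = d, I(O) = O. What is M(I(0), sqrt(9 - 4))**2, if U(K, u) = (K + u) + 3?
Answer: (16 + sqrt(5))**2/64 ≈ 5.1962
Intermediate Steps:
U(K, u) = 3 + K + u
B(d) = -d/8
Q = -2 (Q = 5 - (3 + 2 + 2) = 5 - 1*7 = 5 - 7 = -2)
M(r, g) = -2 - g/8
M(I(0), sqrt(9 - 4))**2 = (-2 - sqrt(9 - 4)/8)**2 = (-2 - sqrt(5)/8)**2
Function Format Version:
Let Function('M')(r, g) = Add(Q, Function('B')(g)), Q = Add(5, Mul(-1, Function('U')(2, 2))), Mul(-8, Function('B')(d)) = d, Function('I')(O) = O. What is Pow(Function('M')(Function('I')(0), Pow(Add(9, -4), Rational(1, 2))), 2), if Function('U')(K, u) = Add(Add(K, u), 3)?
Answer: Mul(Rational(1, 64), Pow(Add(16, Pow(5, Rational(1, 2))), 2)) ≈ 5.1962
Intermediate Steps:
Function('U')(K, u) = Add(3, K, u)
Function('B')(d) = Mul(Rational(-1, 8), d)
Q = -2 (Q = Add(5, Mul(-1, Add(3, 2, 2))) = Add(5, Mul(-1, 7)) = Add(5, -7) = -2)
Function('M')(r, g) = Add(-2, Mul(Rational(-1, 8), g))
Pow(Function('M')(Function('I')(0), Pow(Add(9, -4), Rational(1, 2))), 2) = Pow(Add(-2, Mul(Rational(-1, 8), Pow(Add(9, -4), Rational(1, 2)))), 2) = Pow(Add(-2, Mul(Rational(-1, 8), Pow(5, Rational(1, 2)))), 2)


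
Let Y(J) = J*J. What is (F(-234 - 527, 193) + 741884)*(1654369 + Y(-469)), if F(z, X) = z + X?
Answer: 1389470818280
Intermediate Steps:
Y(J) = J²
F(z, X) = X + z
(F(-234 - 527, 193) + 741884)*(1654369 + Y(-469)) = ((193 + (-234 - 527)) + 741884)*(1654369 + (-469)²) = ((193 - 761) + 741884)*(1654369 + 219961) = (-568 + 741884)*1874330 = 741316*1874330 = 1389470818280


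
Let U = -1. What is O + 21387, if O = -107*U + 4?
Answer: 21498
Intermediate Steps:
O = 111 (O = -107*(-1) + 4 = 107 + 4 = 111)
O + 21387 = 111 + 21387 = 21498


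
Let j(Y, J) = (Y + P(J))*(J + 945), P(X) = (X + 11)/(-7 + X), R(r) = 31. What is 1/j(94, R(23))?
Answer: 1/93452 ≈ 1.0701e-5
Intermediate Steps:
P(X) = (11 + X)/(-7 + X)
j(Y, J) = (945 + J)*(Y + (11 + J)/(-7 + J)) (j(Y, J) = (Y + (11 + J)/(-7 + J))*(J + 945) = (Y + (11 + J)/(-7 + J))*(945 + J) = (945 + J)*(Y + (11 + J)/(-7 + J)))
1/j(94, R(23)) = 1/((10395 + 945*31 + 31*(11 + 31) + 94*(-7 + 31)*(945 + 31))/(-7 + 31)) = 1/((10395 + 29295 + 31*42 + 94*24*976)/24) = 1/((10395 + 29295 + 1302 + 2201856)/24) = 1/((1/24)*2242848) = 1/93452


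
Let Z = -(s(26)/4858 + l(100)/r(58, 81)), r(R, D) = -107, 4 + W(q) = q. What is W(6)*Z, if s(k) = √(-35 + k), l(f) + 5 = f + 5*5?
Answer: 240/107 - 3*I/2429 ≈ 2.243 - 0.0012351*I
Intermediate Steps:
W(q) = -4 + q
l(f) = 20 + f (l(f) = -5 + (f + 5*5) = -5 + (f + 25) = -5 + (25 + f) = 20 + f)
Z = 120/107 - 3*I/4858 (Z = -(√(-35 + 26)/4858 + (20 + 100)/(-107)) = -(√(-9)*(1/4858) + 120*(-1/107)) = -((3*I)*(1/4858) - 120/107) = -(3*I/4858 - 120/107) = -(-120/107 + 3*I/4858) = 120/107 - 3*I/4858 ≈ 1.1215 - 0.00061754*I)
W(6)*Z = (-4 + 6)*(120/107 - 3*I/4858) = 2*(120/107 - 3*I/4858) = 240/107 - 3*I/2429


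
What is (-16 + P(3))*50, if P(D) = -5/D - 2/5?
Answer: -2710/3 ≈ -903.33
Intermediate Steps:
P(D) = -2/5 - 5/D (P(D) = -5/D - 2*1/5 = -5/D - 2/5 = -2/5 - 5/D)
(-16 + P(3))*50 = (-16 + (-2/5 - 5/3))*50 = (-16 - 31/15)*50 = -271/15*50 = -2710/3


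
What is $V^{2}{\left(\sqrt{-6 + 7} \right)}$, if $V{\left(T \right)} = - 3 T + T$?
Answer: $4$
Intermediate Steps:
$V{\left(T \right)} = - 2 T$
$V^{2}{\left(\sqrt{-6 + 7} \right)} = \left(- 2 \sqrt{-6 + 7}\right)^{2} = \left(- 2 \sqrt{1}\right)^{2} = \left(\left(-2\right) 1\right)^{2} = \left(-2\right)^{2} = 4$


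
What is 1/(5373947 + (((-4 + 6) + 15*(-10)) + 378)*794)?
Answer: 1/5556567 ≈ 1.7997e-7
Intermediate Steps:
1/(5373947 + (((-4 + 6) + 15*(-10)) + 378)*794) = 1/(5373947 + ((2 - 150) + 378)*794) = 1/(5373947 + (-148 + 378)*794) = 1/(5373947 + 230*794) = 1/(5373947 + 182620) = 1/5556567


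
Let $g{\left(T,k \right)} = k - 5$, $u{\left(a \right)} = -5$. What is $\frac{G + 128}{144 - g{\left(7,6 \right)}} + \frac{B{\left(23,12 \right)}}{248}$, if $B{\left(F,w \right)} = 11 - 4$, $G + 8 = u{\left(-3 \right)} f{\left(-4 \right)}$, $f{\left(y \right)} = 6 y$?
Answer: $\frac{60521}{35464} \approx 1.7065$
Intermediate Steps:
$g{\left(T,k \right)} = -5 + k$ ($g{\left(T,k \right)} = k - 5 = -5 + k$)
$G = 112$ ($G = -8 - 5 \cdot 6 \left(-4\right) = -8 - -120 = -8 + 120 = 112$)
$B{\left(F,w \right)} = 7$ ($B{\left(F,w \right)} = 11 - 4 = 7$)
$\frac{G + 128}{144 - g{\left(7,6 \right)}} + \frac{B{\left(23,12 \right)}}{248} = \frac{112 + 128}{144 - \left(-5 + 6\right)} + \frac{7}{248} = \frac{240}{144 - 1} + 7 \cdot \frac{1}{248} = \frac{240}{144 - 1} + \frac{7}{248} = \frac{240}{143} + \frac{7}{248} = \frac{60521}{35464}$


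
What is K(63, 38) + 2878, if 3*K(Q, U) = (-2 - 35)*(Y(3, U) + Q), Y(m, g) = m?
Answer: 2064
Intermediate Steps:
K(Q, U) = -37 - 37*Q/3 (K(Q, U) = ((-2 - 35)*(3 + Q))/3 = (-37*(3 + Q))/3 = (-111 - 37*Q)/3 = -37 - 37*Q/3)
K(63, 38) + 2878 = (-37 - 37/3*63) + 2878 = (-37 - 777) + 2878 = -814 + 2878 = 2064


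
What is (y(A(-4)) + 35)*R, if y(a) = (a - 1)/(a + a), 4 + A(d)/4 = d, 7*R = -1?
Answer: -2273/448 ≈ -5.0737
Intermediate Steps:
R = -⅐ (R = (⅐)*(-1) = -⅐ ≈ -0.14286)
A(d) = -16 + 4*d
y(a) = (-1 + a)/(2*a) (y(a) = (-1 + a)/((2*a)) = (-1 + a)*(1/(2*a)) = (-1 + a)/(2*a))
(y(A(-4)) + 35)*R = ((-1 + (-16 + 4*(-4)))/(2*(-16 + 4*(-4))) + 35)*(-⅐) = ((-1 + (-16 - 16))/(2*(-16 - 16)) + 35)*(-⅐) = ((½)*(-1 - 32)/(-32) + 35)*(-⅐) = ((½)*(-1/32)*(-33) + 35)*(-⅐) = (33/64 + 35)*(-⅐) = (2273/64)*(-⅐) = -2273/448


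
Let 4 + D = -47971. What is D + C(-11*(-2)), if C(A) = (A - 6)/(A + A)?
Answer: -527721/11 ≈ -47975.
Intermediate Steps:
D = -47975 (D = -4 - 47971 = -47975)
C(A) = (-6 + A)/(2*A) (C(A) = (-6 + A)/((2*A)) = (-6 + A)*(1/(2*A)) = (-6 + A)/(2*A))
D + C(-11*(-2)) = -47975 + (-6 - 11*(-2))/(2*((-11*(-2)))) = -47975 + (1/2)*(-6 + 22)/22 = -47975 + (1/2)*(1/22)*16 = -47975 + 4/11 = -527721/11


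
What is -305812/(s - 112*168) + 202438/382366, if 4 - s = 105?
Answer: 60380815419/3616608811 ≈ 16.695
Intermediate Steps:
s = -101 (s = 4 - 1*105 = 4 - 105 = -101)
-305812/(s - 112*168) + 202438/382366 = -305812/(-101 - 112*168) + 202438/382366 = -305812/(-101 - 18816) + 202438*(1/382366) = -305812/(-18917) + 101219/191183 = -305812*(-1/18917) + 101219/191183 = 305812/18917 + 101219/191183 = 60380815419/3616608811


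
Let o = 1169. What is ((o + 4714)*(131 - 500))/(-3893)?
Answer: 2170827/3893 ≈ 557.62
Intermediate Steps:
((o + 4714)*(131 - 500))/(-3893) = ((1169 + 4714)*(131 - 500))/(-3893) = (5883*(-369))*(-1/3893) = -2170827*(-1/3893) = 2170827/3893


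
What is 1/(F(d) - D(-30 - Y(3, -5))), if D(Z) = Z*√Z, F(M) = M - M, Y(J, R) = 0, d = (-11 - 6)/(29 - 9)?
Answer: -I*√30/900 ≈ -0.0060858*I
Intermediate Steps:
d = -17/20 ≈ -0.85000
F(M) = 0
D(Z) = Z^(3/2)
1/(F(d) - D(-30 - Y(3, -5))) = 1/(0 - (-30 - 1*0)^(3/2)) = 1/(0 - (-30 + 0)^(3/2)) = 1/(0 - (-30)^(3/2)) = 1/(0 - (-30)*I*√30) = 1/(0 + 30*I*√30) = 1/(30*I*√30) = -I*√30/900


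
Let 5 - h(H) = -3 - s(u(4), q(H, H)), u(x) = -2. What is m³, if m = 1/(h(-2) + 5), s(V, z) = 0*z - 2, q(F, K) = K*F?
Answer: 1/1331 ≈ 0.00075131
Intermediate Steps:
q(F, K) = F*K
s(V, z) = -2 (s(V, z) = 0 - 2 = -2)
h(H) = 6 (h(H) = 5 - (-3 - 1*(-2)) = 5 - (-3 + 2) = 5 - 1*(-1) = 5 + 1 = 6)
m = 1/11 (m = 1/(6 + 5) = 1/11 ≈ 0.090909)
m³ = (1/11)³ = 1/1331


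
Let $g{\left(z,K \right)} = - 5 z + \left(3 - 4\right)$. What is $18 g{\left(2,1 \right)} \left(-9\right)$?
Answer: $1782$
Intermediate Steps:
$g{\left(z,K \right)} = -1 - 5 z$ ($g{\left(z,K \right)} = - 5 z + \left(3 - 4\right) = - 5 z - 1 = -1 - 5 z$)
$18 g{\left(2,1 \right)} \left(-9\right) = 18 \left(-1 - 10\right) \left(-9\right) = 18 \left(-11\right) \left(-9\right) = \left(-198\right) \left(-9\right) = 1782$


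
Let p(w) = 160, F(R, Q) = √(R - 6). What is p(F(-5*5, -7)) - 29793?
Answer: -29633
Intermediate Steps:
F(R, Q) = √(-6 + R)
p(F(-5*5, -7)) - 29793 = 160 - 29793 = -29633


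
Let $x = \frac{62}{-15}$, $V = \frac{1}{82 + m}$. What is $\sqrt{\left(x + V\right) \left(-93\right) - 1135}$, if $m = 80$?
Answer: $\frac{i \sqrt{6084510}}{90} \approx 27.408 i$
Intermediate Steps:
$V = \frac{1}{162}$ ($V = \frac{1}{82 + 80} = \frac{1}{162} \approx 0.0061728$)
$x = - \frac{62}{15}$ ($x = 62 \left(- \frac{1}{15}\right) = - \frac{62}{15} \approx -4.1333$)
$\sqrt{\left(x + V\right) \left(-93\right) - 1135} = \sqrt{\left(- \frac{62}{15} + \frac{1}{162}\right) \left(-93\right) - 1135} = \sqrt{\left(- \frac{3343}{810}\right) \left(-93\right) - 1135} = \sqrt{\frac{103633}{270} - 1135} = \sqrt{- \frac{202817}{270}} = \frac{i \sqrt{6084510}}{90}$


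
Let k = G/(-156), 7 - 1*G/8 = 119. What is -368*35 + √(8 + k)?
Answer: -12880 + 2*√5226/39 ≈ -12876.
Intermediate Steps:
G = -896 (G = 56 - 8*119 = 56 - 952 = -896)
k = 224/39 (k = -896/(-156) = -896*(-1/156) = 224/39 ≈ 5.7436)
-368*35 + √(8 + k) = -368*35 + √(8 + 224/39) = -12880 + √(536/39) = -12880 + 2*√5226/39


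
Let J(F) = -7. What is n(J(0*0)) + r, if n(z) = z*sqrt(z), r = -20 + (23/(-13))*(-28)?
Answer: 384/13 - 7*I*sqrt(7) ≈ 29.538 - 18.52*I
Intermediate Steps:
r = 384/13 (r = -20 + (23*(-1/13))*(-28) = -20 - 23/13*(-28) = -20 + 644/13 = 384/13 ≈ 29.538)
n(z) = z**(3/2)
n(J(0*0)) + r = (-7)**(3/2) + 384/13 = -7*I*sqrt(7) + 384/13 = 384/13 - 7*I*sqrt(7)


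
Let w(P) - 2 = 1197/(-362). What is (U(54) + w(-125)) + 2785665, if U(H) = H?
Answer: 1008429805/362 ≈ 2.7857e+6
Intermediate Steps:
w(P) = -473/362 (w(P) = 2 + 1197/(-362) = 2 + 1197*(-1/362) = 2 - 1197/362 = -473/362)
(U(54) + w(-125)) + 2785665 = (54 - 473/362) + 2785665 = 19075/362 + 2785665 = 1008429805/362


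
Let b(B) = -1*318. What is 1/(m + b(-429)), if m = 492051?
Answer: 1/491733 ≈ 2.0336e-6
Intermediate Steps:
b(B) = -318
1/(m + b(-429)) = 1/(492051 - 318) = 1/491733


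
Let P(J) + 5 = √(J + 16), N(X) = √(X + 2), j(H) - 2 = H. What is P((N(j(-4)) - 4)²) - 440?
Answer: -445 + 4*√2 ≈ -439.34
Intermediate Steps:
j(H) = 2 + H
N(X) = √(2 + X)
P(J) = -5 + √(16 + J) (P(J) = -5 + √(J + 16) = -5 + √(16 + J))
P((N(j(-4)) - 4)²) - 440 = (-5 + √(16 + (√(2 + (2 - 4)) - 4)²)) - 440 = (-5 + √(16 + (√(2 - 2) - 4)²)) - 440 = (-5 + √(16 + (√0 - 4)²)) - 440 = (-5 + √(16 + (0 - 4)²)) - 440 = (-5 + √(16 + (-4)²)) - 440 = (-5 + √(16 + 16)) - 440 = (-5 + √32) - 440 = (-5 + 4*√2) - 440 = -445 + 4*√2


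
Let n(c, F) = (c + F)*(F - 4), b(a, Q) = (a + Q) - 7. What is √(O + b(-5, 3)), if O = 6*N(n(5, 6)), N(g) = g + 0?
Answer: √123 ≈ 11.091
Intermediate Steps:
b(a, Q) = -7 + Q + a (b(a, Q) = (Q + a) - 7 = -7 + Q + a)
n(c, F) = (-4 + F)*(F + c) (n(c, F) = (F + c)*(-4 + F) = (-4 + F)*(F + c))
N(g) = g
O = 132 (O = 6*(6² - 4*6 - 4*5 + 6*5) = 6*(36 - 24 - 20 + 30) = 6*22 = 132)
√(O + b(-5, 3)) = √(132 + (-7 + 3 - 5)) = √(132 - 9) = √123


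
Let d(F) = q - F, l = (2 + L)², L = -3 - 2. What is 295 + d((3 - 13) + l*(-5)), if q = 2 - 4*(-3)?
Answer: 364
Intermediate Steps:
L = -5
l = 9 (l = (2 - 5)² = (-3)² = 9)
q = 14 (q = 2 + 12 = 14)
d(F) = 14 - F
295 + d((3 - 13) + l*(-5)) = 295 + (14 - ((3 - 13) + 9*(-5))) = 295 + (14 - (-10 - 45)) = 295 + (14 - 1*(-55)) = 295 + (14 + 55) = 295 + 69 = 364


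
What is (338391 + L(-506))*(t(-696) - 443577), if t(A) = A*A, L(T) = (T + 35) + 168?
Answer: 13807175832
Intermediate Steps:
L(T) = 203 + T (L(T) = (35 + T) + 168 = 203 + T)
t(A) = A**2
(338391 + L(-506))*(t(-696) - 443577) = (338391 + (203 - 506))*((-696)**2 - 443577) = (338391 - 303)*(484416 - 443577) = 338088*40839 = 13807175832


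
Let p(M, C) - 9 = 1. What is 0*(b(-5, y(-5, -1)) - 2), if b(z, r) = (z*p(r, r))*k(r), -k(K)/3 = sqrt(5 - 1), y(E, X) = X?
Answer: 0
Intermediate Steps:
k(K) = -6 (k(K) = -3*sqrt(5 - 1) = -3*sqrt(4) = -3*2 = -6)
p(M, C) = 10 (p(M, C) = 9 + 1 = 10)
b(z, r) = -60*z (b(z, r) = (z*10)*(-6) = (10*z)*(-6) = -60*z)
0*(b(-5, y(-5, -1)) - 2) = 0*(-60*(-5) - 2) = 0*(300 - 2) = 0*298 = 0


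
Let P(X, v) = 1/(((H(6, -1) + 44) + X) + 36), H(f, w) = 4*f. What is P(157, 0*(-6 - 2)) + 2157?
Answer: 562978/261 ≈ 2157.0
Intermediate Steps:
P(X, v) = 1/(104 + X) (P(X, v) = 1/(((4*6 + 44) + X) + 36) = 1/(((24 + 44) + X) + 36) = 1/((68 + X) + 36) = 1/(104 + X))
P(157, 0*(-6 - 2)) + 2157 = 1/(104 + 157) + 2157 = 1/261 + 2157 = 562978/261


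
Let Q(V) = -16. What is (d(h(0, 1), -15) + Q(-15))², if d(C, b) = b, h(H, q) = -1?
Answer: 961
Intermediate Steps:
(d(h(0, 1), -15) + Q(-15))² = (-15 - 16)² = (-31)² = 961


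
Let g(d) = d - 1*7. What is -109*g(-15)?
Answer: 2398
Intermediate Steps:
g(d) = -7 + d (g(d) = d - 7 = -7 + d)
-109*g(-15) = -109*(-7 - 15) = -109*(-22) = 2398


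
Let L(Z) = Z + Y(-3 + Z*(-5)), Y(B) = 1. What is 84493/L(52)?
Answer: 84493/53 ≈ 1594.2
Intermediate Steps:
L(Z) = 1 + Z (L(Z) = Z + 1 = 1 + Z)
84493/L(52) = 84493/(1 + 52) = 84493/53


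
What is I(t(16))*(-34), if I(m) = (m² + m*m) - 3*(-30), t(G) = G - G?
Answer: -3060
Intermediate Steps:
t(G) = 0
I(m) = 90 + 2*m² (I(m) = (m² + m²) + 90 = 2*m² + 90 = 90 + 2*m²)
I(t(16))*(-34) = (90 + 2*0²)*(-34) = (90 + 2*0)*(-34) = (90 + 0)*(-34) = 90*(-34) = -3060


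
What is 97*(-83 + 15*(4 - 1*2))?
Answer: -5141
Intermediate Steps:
97*(-83 + 15*(4 - 1*2)) = 97*(-83 + 15*(4 - 2)) = 97*(-83 + 15*2) = 97*(-83 + 30) = 97*(-53) = -5141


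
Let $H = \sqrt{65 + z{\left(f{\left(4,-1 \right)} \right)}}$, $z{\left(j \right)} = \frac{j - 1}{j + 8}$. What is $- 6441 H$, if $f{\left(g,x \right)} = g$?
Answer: $- \frac{19323 \sqrt{29}}{2} \approx -52029.0$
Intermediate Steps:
$z{\left(j \right)} = \frac{-1 + j}{8 + j}$
$H = \frac{3 \sqrt{29}}{2}$ ($H = \sqrt{65 + \frac{-1 + 4}{8 + 4}} = \sqrt{65 + \frac{1}{12} \cdot 3} = \sqrt{65 + \frac{1}{4}} = \sqrt{\frac{261}{4}} = \frac{3 \sqrt{29}}{2} \approx 8.0777$)
$- 6441 H = - 6441 \frac{3 \sqrt{29}}{2} = - \frac{19323 \sqrt{29}}{2}$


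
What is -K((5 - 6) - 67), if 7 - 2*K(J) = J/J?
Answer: -3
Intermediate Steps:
K(J) = 3 (K(J) = 7/2 - J/(2*J) = 7/2 - ½*1 = 7/2 - ½ = 3)
-K((5 - 6) - 67) = -1*3 = -3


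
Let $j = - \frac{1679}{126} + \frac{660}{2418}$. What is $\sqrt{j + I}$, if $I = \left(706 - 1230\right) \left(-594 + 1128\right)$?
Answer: $\frac{5 i \sqrt{3206723144170}}{16926} \approx 528.99 i$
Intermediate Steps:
$j = - \frac{662777}{50778}$ ($j = \left(-1679\right) \frac{1}{126} + 660 \cdot \frac{1}{2418} = - \frac{1679}{126} + \frac{110}{403} = - \frac{662777}{50778} \approx -13.052$)
$I = -279816$ ($I = \left(-524\right) 534 = -279816$)
$\sqrt{j + I} = \sqrt{- \frac{662777}{50778} - 279816} = \sqrt{- \frac{14209159625}{50778}} = \frac{5 i \sqrt{3206723144170}}{16926}$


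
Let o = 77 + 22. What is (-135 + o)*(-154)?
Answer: 5544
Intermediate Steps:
o = 99
(-135 + o)*(-154) = (-135 + 99)*(-154) = -36*(-154) = 5544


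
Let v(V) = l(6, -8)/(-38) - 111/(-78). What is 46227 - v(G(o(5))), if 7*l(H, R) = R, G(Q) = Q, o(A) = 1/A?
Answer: 159847941/3458 ≈ 46226.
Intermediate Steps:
l(H, R) = R/7
v(V) = 5025/3458 (v(V) = ((⅐)*(-8))/(-38) - 111/(-78) = -8/7*(-1/38) - 111*(-1/78) = 4/133 + 37/26 = 5025/3458)
46227 - v(G(o(5))) = 46227 - 1*5025/3458 = 46227 - 5025/3458 = 159847941/3458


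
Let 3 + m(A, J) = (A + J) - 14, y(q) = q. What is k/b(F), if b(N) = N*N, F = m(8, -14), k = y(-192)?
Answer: -192/529 ≈ -0.36295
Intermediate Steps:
k = -192
m(A, J) = -17 + A + J (m(A, J) = -3 + ((A + J) - 14) = -3 + (-14 + A + J) = -17 + A + J)
F = -23 (F = -17 + 8 - 14 = -23)
b(N) = N**2
k/b(F) = -192/((-23)**2) = -192/529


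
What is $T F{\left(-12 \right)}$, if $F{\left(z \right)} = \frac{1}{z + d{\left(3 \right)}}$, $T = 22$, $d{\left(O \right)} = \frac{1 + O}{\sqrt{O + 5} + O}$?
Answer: $- \frac{11 \sqrt{2}}{8} \approx -1.9445$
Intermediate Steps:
$d{\left(O \right)} = \frac{1 + O}{O + \sqrt{5 + O}}$ ($d{\left(O \right)} = \frac{1 + O}{\sqrt{5 + O} + O} = \frac{1 + O}{O + \sqrt{5 + O}}$)
$F{\left(z \right)} = \frac{1}{z + \frac{4}{3 + 2 \sqrt{2}}}$ ($F{\left(z \right)} = \frac{1}{z + \frac{1 + 3}{3 + \sqrt{5 + 3}}} = \frac{1}{z + \frac{1}{3 + \sqrt{8}} \cdot 4} = \frac{1}{z + \frac{1}{3 + 2 \sqrt{2}} \cdot 4} = \frac{1}{z + \frac{4}{3 + 2 \sqrt{2}}}$)
$T F{\left(-12 \right)} = 22 \frac{3 + 2 \sqrt{2}}{4 - 12 \left(3 + 2 \sqrt{2}\right)} = 22 \frac{3 + 2 \sqrt{2}}{4 - \left(36 + 24 \sqrt{2}\right)} = 22 \frac{3 + 2 \sqrt{2}}{-32 - 24 \sqrt{2}} = \frac{22 \left(3 + 2 \sqrt{2}\right)}{-32 - 24 \sqrt{2}}$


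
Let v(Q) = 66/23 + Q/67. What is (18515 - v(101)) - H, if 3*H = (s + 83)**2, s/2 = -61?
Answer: 27743583/1541 ≈ 18004.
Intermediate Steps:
s = -122 (s = 2*(-61) = -122)
H = 507 (H = (-122 + 83)**2/3 = (1/3)*(-39)**2 = (1/3)*1521 = 507)
v(Q) = 66/23 + Q/67 (v(Q) = 66*(1/23) + Q*(1/67) = 66/23 + Q/67)
(18515 - v(101)) - H = (18515 - (66/23 + (1/67)*101)) - 1*507 = (18515 - (66/23 + 101/67)) - 507 = (18515 - 1*6745/1541) - 507 = (18515 - 6745/1541) - 507 = 28524870/1541 - 507 = 27743583/1541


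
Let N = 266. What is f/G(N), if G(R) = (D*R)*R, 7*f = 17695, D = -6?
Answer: -17695/2971752 ≈ -0.0059544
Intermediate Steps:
f = 17695/7 (f = (⅐)*17695 = 17695/7 ≈ 2527.9)
G(R) = -6*R² (G(R) = (-6*R)*R = -6*R²)
f/G(N) = 17695/(7*((-6*266²))) = 17695/(7*((-6*70756))) = (17695/7)/(-424536) = (17695/7)*(-1/424536) = -17695/2971752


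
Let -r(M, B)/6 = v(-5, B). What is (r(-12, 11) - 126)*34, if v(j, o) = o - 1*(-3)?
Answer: -7140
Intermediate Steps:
v(j, o) = 3 + o (v(j, o) = o + 3 = 3 + o)
r(M, B) = -18 - 6*B (r(M, B) = -6*(3 + B) = -18 - 6*B)
(r(-12, 11) - 126)*34 = ((-18 - 6*11) - 126)*34 = ((-18 - 66) - 126)*34 = (-84 - 126)*34 = -210*34 = -7140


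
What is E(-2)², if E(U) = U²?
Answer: 16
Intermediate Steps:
E(-2)² = ((-2)²)² = 4² = 16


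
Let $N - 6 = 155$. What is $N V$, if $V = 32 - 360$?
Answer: $-52808$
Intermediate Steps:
$N = 161$ ($N = 6 + 155 = 161$)
$V = -328$ ($V = 32 - 360 = -328$)
$N V = 161 \left(-328\right) = -52808$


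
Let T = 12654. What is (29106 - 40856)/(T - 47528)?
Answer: 125/371 ≈ 0.33693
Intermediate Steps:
(29106 - 40856)/(T - 47528) = (29106 - 40856)/(12654 - 47528) = -11750/(-34874) = -11750*(-1/34874) = 125/371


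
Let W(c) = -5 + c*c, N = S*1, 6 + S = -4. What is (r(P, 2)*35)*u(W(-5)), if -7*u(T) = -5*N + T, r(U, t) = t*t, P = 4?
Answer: -1400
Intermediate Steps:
S = -10 (S = -6 - 4 = -10)
N = -10 (N = -10*1 = -10)
r(U, t) = t**2
W(c) = -5 + c**2
u(T) = -50/7 - T/7 (u(T) = -(-5*(-10) + T)/7 = -(50 + T)/7 = -50/7 - T/7)
(r(P, 2)*35)*u(W(-5)) = (2**2*35)*(-50/7 - (-5 + (-5)**2)/7) = (4*35)*(-50/7 - (-5 + 25)/7) = 140*(-50/7 - 1/7*20) = 140*(-50/7 - 20/7) = 140*(-10) = -1400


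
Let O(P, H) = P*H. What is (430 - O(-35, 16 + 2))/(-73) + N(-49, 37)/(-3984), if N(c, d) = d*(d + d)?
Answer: -2211457/145416 ≈ -15.208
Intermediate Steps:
N(c, d) = 2*d**2 (N(c, d) = d*(2*d) = 2*d**2)
O(P, H) = H*P
(430 - O(-35, 16 + 2))/(-73) + N(-49, 37)/(-3984) = (430 - (16 + 2)*(-35))/(-73) + (2*37**2)/(-3984) = (430 - 18*(-35))*(-1/73) + (2*1369)*(-1/3984) = (430 - 1*(-630))*(-1/73) + 2738*(-1/3984) = (430 + 630)*(-1/73) - 1369/1992 = 1060*(-1/73) - 1369/1992 = -1060/73 - 1369/1992 = -2211457/145416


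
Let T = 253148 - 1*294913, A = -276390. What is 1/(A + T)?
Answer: -1/318155 ≈ -3.1431e-6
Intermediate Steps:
T = -41765 (T = 253148 - 294913 = -41765)
1/(A + T) = 1/(-276390 - 41765) = 1/(-318155) = -1/318155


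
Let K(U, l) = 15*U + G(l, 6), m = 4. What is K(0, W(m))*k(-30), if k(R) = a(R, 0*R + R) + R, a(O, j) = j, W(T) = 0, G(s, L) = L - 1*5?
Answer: -60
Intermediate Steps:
G(s, L) = -5 + L (G(s, L) = L - 5 = -5 + L)
k(R) = 2*R (k(R) = (0*R + R) + R = (0 + R) + R = R + R = 2*R)
K(U, l) = 1 + 15*U (K(U, l) = 15*U + (-5 + 6) = 15*U + 1 = 1 + 15*U)
K(0, W(m))*k(-30) = (1 + 15*0)*(2*(-30)) = (1 + 0)*(-60) = 1*(-60) = -60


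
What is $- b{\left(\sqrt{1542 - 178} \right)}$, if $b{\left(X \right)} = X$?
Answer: $- 2 \sqrt{341} \approx -36.932$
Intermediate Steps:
$- b{\left(\sqrt{1542 - 178} \right)} = - \sqrt{1542 - 178} = - \sqrt{1364} = - 2 \sqrt{341}$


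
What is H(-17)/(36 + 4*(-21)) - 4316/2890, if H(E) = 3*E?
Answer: -9963/23120 ≈ -0.43093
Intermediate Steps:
H(-17)/(36 + 4*(-21)) - 4316/2890 = (3*(-17))/(36 + 4*(-21)) - 4316/2890 = -51/(36 - 84) - 4316*1/2890 = -51/(-48) - 2158/1445 = -51*(-1/48) - 2158/1445 = 17/16 - 2158/1445 = -9963/23120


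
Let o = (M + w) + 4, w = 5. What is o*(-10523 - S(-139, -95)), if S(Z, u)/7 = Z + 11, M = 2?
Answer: -105897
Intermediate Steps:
S(Z, u) = 77 + 7*Z (S(Z, u) = 7*(Z + 11) = 7*(11 + Z) = 77 + 7*Z)
o = 11 (o = (2 + 5) + 4 = 7 + 4 = 11)
o*(-10523 - S(-139, -95)) = 11*(-10523 - (77 + 7*(-139))) = 11*(-10523 - (77 - 973)) = 11*(-10523 - 1*(-896)) = 11*(-10523 + 896) = 11*(-9627) = -105897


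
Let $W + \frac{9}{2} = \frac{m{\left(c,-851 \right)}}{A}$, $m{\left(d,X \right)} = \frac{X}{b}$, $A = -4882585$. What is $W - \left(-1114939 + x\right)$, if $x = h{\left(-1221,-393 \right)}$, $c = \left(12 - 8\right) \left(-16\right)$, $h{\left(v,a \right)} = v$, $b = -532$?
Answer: $\frac{2899253222245859}{2597535220} \approx 1.1162 \cdot 10^{6}$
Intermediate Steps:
$c = -64$ ($c = 4 \left(-16\right) = -64$)
$x = -1221$
$m{\left(d,X \right)} = - \frac{X}{532}$ ($m{\left(d,X \right)} = \frac{X}{-532} = X \left(- \frac{1}{532}\right) = - \frac{X}{532}$)
$W = - \frac{11688909341}{2597535220}$ ($W = - \frac{9}{2} + \frac{\left(- \frac{1}{532}\right) \left(-851\right)}{-4882585} = - \frac{9}{2} + \frac{851}{532} \left(- \frac{1}{4882585}\right) = - \frac{9}{2} - \frac{851}{2597535220} = - \frac{11688909341}{2597535220} \approx -4.5$)
$W - \left(-1114939 + x\right) = - \frac{11688909341}{2597535220} + \left(1114939 - -1221\right) = - \frac{11688909341}{2597535220} + \left(1114939 + 1221\right) = - \frac{11688909341}{2597535220} + 1116160 = \frac{2899253222245859}{2597535220}$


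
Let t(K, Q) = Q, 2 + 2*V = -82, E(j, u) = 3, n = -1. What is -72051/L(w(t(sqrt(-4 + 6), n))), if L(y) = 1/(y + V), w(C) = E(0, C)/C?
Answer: 3242295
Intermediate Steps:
V = -42 (V = -1 + (1/2)*(-82) = -1 - 41 = -42)
w(C) = 3/C
L(y) = 1/(-42 + y) (L(y) = 1/(y - 42) = 1/(-42 + y))
-72051/L(w(t(sqrt(-4 + 6), n))) = -72051/(1/(-42 + 3/(-1))) = -72051/(1/(-42 + 3*(-1))) = -72051/(1/(-42 - 3)) = -72051/(1/(-45)) = -72051/(-1/45) = -72051*(-45) = 3242295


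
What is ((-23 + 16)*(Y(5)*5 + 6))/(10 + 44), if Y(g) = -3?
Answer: 7/6 ≈ 1.1667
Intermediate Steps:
((-23 + 16)*(Y(5)*5 + 6))/(10 + 44) = ((-23 + 16)*(-3*5 + 6))/(10 + 44) = -7*(-15 + 6)/54 = -7*(-9)*(1/54) = 63*(1/54) = 7/6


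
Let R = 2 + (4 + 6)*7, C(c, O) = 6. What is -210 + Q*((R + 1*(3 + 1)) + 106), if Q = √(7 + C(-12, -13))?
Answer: -210 + 182*√13 ≈ 446.21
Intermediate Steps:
Q = √13 (Q = √(7 + 6) = √13 ≈ 3.6056)
R = 72 (R = 2 + 10*7 = 2 + 70 = 72)
-210 + Q*((R + 1*(3 + 1)) + 106) = -210 + √13*((72 + 1*(3 + 1)) + 106) = -210 + √13*((72 + 1*4) + 106) = -210 + √13*((72 + 4) + 106) = -210 + √13*(76 + 106) = -210 + √13*182 = -210 + 182*√13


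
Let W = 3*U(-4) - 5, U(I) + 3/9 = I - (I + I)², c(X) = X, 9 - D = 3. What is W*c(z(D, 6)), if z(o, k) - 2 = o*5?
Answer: -6720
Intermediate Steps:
D = 6 (D = 9 - 1*3 = 9 - 3 = 6)
z(o, k) = 2 + 5*o (z(o, k) = 2 + o*5 = 2 + 5*o)
U(I) = -⅓ + I - 4*I² (U(I) = -⅓ + (I - (I + I)²) = -⅓ + (I - (2*I)²) = -⅓ + (I - 4*I²) = -⅓ + I - 4*I²)
W = -210 (W = 3*(-⅓ - 4 - 4*(-4)²) - 5 = 3*(-⅓ - 4 - 4*16) - 5 = 3*(-⅓ - 4 - 64) - 5 = 3*(-205/3) - 5 = -205 - 5 = -210)
W*c(z(D, 6)) = -210*(2 + 5*6) = -210*(2 + 30) = -210*32 = -6720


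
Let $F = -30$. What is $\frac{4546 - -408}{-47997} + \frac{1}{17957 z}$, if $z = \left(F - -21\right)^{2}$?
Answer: $- \frac{800625469}{7756939161} \approx -0.10321$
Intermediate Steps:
$z = 81$ ($z = \left(-30 - -21\right)^{2} = \left(-30 + \left(-31 + 52\right)\right)^{2} = \left(-30 + 21\right)^{2} = \left(-9\right)^{2} = 81$)
$\frac{4546 - -408}{-47997} + \frac{1}{17957 z} = \frac{4546 - -408}{-47997} + \frac{1}{17957 \cdot 81} = \left(4546 + 408\right) \left(- \frac{1}{47997}\right) + \frac{1}{17957} \cdot \frac{1}{81} = 4954 \left(- \frac{1}{47997}\right) + \frac{1}{1454517} = - \frac{4954}{47997} + \frac{1}{1454517} = - \frac{800625469}{7756939161}$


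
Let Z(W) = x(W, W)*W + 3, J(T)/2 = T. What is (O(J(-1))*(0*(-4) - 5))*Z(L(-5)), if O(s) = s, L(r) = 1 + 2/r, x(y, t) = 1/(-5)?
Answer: 144/5 ≈ 28.800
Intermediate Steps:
x(y, t) = -1/5
J(T) = 2*T
Z(W) = 3 - W/5 (Z(W) = -W/5 + 3 = 3 - W/5)
(O(J(-1))*(0*(-4) - 5))*Z(L(-5)) = ((2*(-1))*(0*(-4) - 5))*(3 - (2 - 5)/(5*(-5))) = (-2*(0 - 5))*(3 - (-1)*(-3)/25) = (-2*(-5))*(3 - 1/5*3/5) = 10*(3 - 3/25) = 10*(72/25) = 144/5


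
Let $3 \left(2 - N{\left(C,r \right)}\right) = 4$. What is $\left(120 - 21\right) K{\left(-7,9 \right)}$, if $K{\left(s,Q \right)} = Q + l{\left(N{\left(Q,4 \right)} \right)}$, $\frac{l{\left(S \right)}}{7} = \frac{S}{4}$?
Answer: $\frac{2013}{2} \approx 1006.5$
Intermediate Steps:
$N{\left(C,r \right)} = \frac{2}{3}$ ($N{\left(C,r \right)} = 2 - \frac{4}{3} = \frac{2}{3}$)
$l{\left(S \right)} = \frac{7 S}{4}$ ($l{\left(S \right)} = 7 \frac{S}{4} = \frac{7 S}{4}$)
$K{\left(s,Q \right)} = \frac{7}{6} + Q$ ($K{\left(s,Q \right)} = Q + \frac{7}{4} \cdot \frac{2}{3} = Q + \frac{7}{6} = \frac{7}{6} + Q$)
$\left(120 - 21\right) K{\left(-7,9 \right)} = \left(120 - 21\right) \left(\frac{7}{6} + 9\right) = 99 \cdot \frac{61}{6} = \frac{2013}{2}$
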